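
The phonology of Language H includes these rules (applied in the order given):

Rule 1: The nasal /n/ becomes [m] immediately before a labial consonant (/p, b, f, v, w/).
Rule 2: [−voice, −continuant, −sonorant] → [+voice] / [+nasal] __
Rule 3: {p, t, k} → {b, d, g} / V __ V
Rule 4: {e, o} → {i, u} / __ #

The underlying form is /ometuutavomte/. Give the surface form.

Rule 1 (nasal place assimilation): no segment meets the environment; /ometuutavomte/ is unchanged.
Rule 2 (post-nasal voicing): /t/ is a voiceless stop immediately after the nasal /m/, so it voices to [d]. /ometuutavomte/ → ometuutavomde.
Rule 3 (intervocalic voicing): /t/ is a voiceless stop between vowels /e/ and /u/, so it voices to [d]. /t/ is a voiceless stop between vowels /u/ and /a/, so it voices to [d]. /ometuutavomde/ → omeduudavomde.
Rule 4 (final vowel raising): /e/ is a mid vowel in word-final position, so it raises to [i]. /omeduudavomde/ → omeduudavomdi.

omeduudavomdi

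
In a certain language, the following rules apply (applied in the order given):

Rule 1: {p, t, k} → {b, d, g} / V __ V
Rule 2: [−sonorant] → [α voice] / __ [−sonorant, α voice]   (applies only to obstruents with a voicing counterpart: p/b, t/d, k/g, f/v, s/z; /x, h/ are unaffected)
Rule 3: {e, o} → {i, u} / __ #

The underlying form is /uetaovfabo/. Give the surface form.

uedaoffabu

Rule 1 (intervocalic voicing): /t/ is a voiceless stop between vowels /e/ and /a/, so it voices to [d]. /uetaovfabo/ → uedaovfabo.
Rule 2 (regressive voicing assimilation): /v/ precedes the voiceless obstruent /f/, so it devoices to [f] by assimilation. /uedaovfabo/ → uedaoffabo.
Rule 3 (final vowel raising): /o/ is a mid vowel in word-final position, so it raises to [u]. /uedaoffabo/ → uedaoffabu.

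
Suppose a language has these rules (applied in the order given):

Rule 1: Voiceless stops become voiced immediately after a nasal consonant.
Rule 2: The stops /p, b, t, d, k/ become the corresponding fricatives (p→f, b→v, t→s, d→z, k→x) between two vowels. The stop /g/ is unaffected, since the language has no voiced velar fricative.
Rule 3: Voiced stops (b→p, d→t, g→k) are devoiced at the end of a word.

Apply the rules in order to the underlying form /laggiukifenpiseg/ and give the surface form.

Rule 1 (post-nasal voicing): /p/ is a voiceless stop immediately after the nasal /n/, so it voices to [b]. /laggiukifenpiseg/ → laggiukifenbiseg.
Rule 2 (intervocalic spirantization): /k/ is a stop between vowels /u/ and /i/, so it spirantizes to the fricative [x]. /laggiukifenbiseg/ → laggiuxifenbiseg.
Rule 3 (final devoicing): /g/ is a voiced stop in word-final position, so it devoices to [k]. /laggiuxifenbiseg/ → laggiuxifenbisek.

laggiuxifenbisek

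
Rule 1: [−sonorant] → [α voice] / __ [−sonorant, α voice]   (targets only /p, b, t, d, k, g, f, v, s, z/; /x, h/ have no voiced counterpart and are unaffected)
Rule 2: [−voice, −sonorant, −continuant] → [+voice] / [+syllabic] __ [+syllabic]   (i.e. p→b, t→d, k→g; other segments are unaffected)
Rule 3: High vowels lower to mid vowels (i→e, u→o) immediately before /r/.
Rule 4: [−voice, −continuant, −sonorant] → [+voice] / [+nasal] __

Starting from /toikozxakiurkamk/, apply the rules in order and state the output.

toigosxagiorkamg

Rule 1 (regressive voicing assimilation): /z/ precedes the voiceless obstruent /x/, so it devoices to [s] by assimilation. /toikozxakiurkamk/ → toikosxakiurkamk.
Rule 2 (intervocalic voicing): /k/ is a voiceless stop between vowels /i/ and /o/, so it voices to [g]. /k/ is a voiceless stop between vowels /a/ and /i/, so it voices to [g]. /toikosxakiurkamk/ → toigosxagiurkamk.
Rule 3 (pre-rhotic lowering): /u/ is a high vowel immediately before /r/, so it lowers to [o]. /toigosxagiurkamk/ → toigosxagiorkamk.
Rule 4 (post-nasal voicing): /k/ is a voiceless stop immediately after the nasal /m/, so it voices to [g]. /toigosxagiorkamk/ → toigosxagiorkamg.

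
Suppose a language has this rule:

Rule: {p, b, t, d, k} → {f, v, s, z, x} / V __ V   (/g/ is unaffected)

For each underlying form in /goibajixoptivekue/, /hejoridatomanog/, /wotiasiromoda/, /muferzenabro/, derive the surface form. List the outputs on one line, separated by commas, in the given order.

goivajixoptivexue, hejorizasomanog, wosiasiromoza, muferzenabro

/goibajixoptivekue/: /b/ is a stop between vowels /i/ and /a/, so it spirantizes to the fricative [v]. /k/ is a stop between vowels /e/ and /u/, so it spirantizes to the fricative [x]. → [goivajixoptivexue].
/hejoridatomanog/: /d/ is a stop between vowels /i/ and /a/, so it spirantizes to the fricative [z]. /t/ is a stop between vowels /a/ and /o/, so it spirantizes to the fricative [s]. → [hejorizasomanog].
/wotiasiromoda/: /t/ is a stop between vowels /o/ and /i/, so it spirantizes to the fricative [s]. /d/ is a stop between vowels /o/ and /a/, so it spirantizes to the fricative [z]. → [wosiasiromoza].
/muferzenabro/: the rule's environment is not met; surfaces unchanged as [muferzenabro].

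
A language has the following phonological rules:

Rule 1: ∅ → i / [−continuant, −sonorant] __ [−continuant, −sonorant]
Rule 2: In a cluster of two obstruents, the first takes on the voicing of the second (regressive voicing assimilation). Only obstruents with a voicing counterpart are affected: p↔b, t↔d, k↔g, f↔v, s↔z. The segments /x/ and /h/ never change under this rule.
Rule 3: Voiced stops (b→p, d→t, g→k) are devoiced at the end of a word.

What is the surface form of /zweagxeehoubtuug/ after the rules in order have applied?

Rule 1 (stop-cluster i-epenthesis): /b/ and /t/ form a stop–stop cluster, so [i] is inserted between them. /zweagxeehoubtuug/ → zweagxeehoubituug.
Rule 2 (regressive voicing assimilation): /g/ precedes the voiceless obstruent /x/, so it devoices to [k] by assimilation. /zweagxeehoubituug/ → zweakxeehoubituug.
Rule 3 (final devoicing): /g/ is a voiced stop in word-final position, so it devoices to [k]. /zweakxeehoubituug/ → zweakxeehoubituuk.

zweakxeehoubituuk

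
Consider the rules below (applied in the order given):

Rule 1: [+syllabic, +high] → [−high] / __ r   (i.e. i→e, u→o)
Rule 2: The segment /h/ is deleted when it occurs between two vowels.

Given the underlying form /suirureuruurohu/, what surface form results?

sueroreoruorou

Rule 1 (pre-rhotic lowering): /i/ is a high vowel immediately before /r/, so it lowers to [e]. /u/ is a high vowel immediately before /r/, so it lowers to [o]. /u/ is a high vowel immediately before /r/, so it lowers to [o]. /u/ is a high vowel immediately before /r/, so it lowers to [o]. /suirureuruurohu/ → sueroreoruorohu.
Rule 2 (intervocalic h-deletion): /h/ occurs between vowels /o/ and /u/, so it deletes. /sueroreoruorohu/ → sueroreoruorou.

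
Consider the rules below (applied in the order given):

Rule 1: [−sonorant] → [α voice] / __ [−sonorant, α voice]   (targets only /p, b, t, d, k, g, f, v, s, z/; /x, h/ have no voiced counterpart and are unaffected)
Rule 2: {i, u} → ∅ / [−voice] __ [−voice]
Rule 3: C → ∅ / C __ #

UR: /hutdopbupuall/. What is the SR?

Rule 1 (regressive voicing assimilation): /t/ precedes the voiced obstruent /d/, so it voices to [d] by assimilation. /p/ precedes the voiced obstruent /b/, so it voices to [b] by assimilation. /hutdopbupuall/ → huddobbupuall.
Rule 2 (high vowel syncope): no segment meets the environment; /huddobbupuall/ is unchanged.
Rule 3 (final cluster simplification): /l/ is the second consonant of a word-final cluster /ll/, so it deletes. /huddobbupuall/ → huddobbupual.

huddobbupual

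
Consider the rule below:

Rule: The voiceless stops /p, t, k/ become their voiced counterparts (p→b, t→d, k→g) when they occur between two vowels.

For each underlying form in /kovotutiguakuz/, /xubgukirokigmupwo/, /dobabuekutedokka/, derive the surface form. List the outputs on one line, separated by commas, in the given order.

/kovotutiguakuz/: /t/ is a voiceless stop between vowels /o/ and /u/, so it voices to [d]. /t/ is a voiceless stop between vowels /u/ and /i/, so it voices to [d]. /k/ is a voiceless stop between vowels /a/ and /u/, so it voices to [g]. → [kovodudiguaguz].
/xubgukirokigmupwo/: /k/ is a voiceless stop between vowels /u/ and /i/, so it voices to [g]. /k/ is a voiceless stop between vowels /o/ and /i/, so it voices to [g]. → [xubgugirogigmupwo].
/dobabuekutedokka/: /k/ is a voiceless stop between vowels /e/ and /u/, so it voices to [g]. /t/ is a voiceless stop between vowels /u/ and /e/, so it voices to [d]. → [dobabuegudedokka].

kovodudiguaguz, xubgugirogigmupwo, dobabuegudedokka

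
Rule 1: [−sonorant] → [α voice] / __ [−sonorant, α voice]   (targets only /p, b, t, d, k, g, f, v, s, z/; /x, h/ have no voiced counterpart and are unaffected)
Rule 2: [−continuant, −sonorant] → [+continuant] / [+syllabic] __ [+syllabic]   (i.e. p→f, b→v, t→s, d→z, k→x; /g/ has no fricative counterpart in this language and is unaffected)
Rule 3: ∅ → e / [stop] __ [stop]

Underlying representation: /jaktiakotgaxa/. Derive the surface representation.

Rule 1 (regressive voicing assimilation): /t/ precedes the voiced obstruent /g/, so it voices to [d] by assimilation. /jaktiakotgaxa/ → jaktiakodgaxa.
Rule 2 (intervocalic spirantization): /k/ is a stop between vowels /a/ and /o/, so it spirantizes to the fricative [x]. /jaktiakodgaxa/ → jaktiaxodgaxa.
Rule 3 (stop-cluster e-epenthesis): /k/ and /t/ form a stop–stop cluster, so [e] is inserted between them. /d/ and /g/ form a stop–stop cluster, so [e] is inserted between them. /jaktiaxodgaxa/ → jaketiaxodegaxa.

jaketiaxodegaxa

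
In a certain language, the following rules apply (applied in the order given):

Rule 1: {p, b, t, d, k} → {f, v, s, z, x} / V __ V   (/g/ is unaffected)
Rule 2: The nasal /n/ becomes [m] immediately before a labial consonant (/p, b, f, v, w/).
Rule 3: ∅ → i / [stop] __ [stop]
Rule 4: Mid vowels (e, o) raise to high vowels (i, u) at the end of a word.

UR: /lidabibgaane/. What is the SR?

Rule 1 (intervocalic spirantization): /d/ is a stop between vowels /i/ and /a/, so it spirantizes to the fricative [z]. /b/ is a stop between vowels /a/ and /i/, so it spirantizes to the fricative [v]. /lidabibgaane/ → lizavibgaane.
Rule 2 (nasal place assimilation): no segment meets the environment; /lizavibgaane/ is unchanged.
Rule 3 (stop-cluster i-epenthesis): /b/ and /g/ form a stop–stop cluster, so [i] is inserted between them. /lizavibgaane/ → lizavibigaane.
Rule 4 (final vowel raising): /e/ is a mid vowel in word-final position, so it raises to [i]. /lizavibigaane/ → lizavibigaani.

lizavibigaani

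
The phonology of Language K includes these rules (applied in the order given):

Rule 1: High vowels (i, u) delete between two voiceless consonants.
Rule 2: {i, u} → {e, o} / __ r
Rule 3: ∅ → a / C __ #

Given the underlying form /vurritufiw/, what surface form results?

vorritfiwa

Rule 1 (high vowel syncope): /u/ is a high vowel flanked by voiceless consonants /t/ and /f/, so it deletes. /vurritufiw/ → vurritfiw.
Rule 2 (pre-rhotic lowering): /u/ is a high vowel immediately before /r/, so it lowers to [o]. /vurritfiw/ → vorritfiw.
Rule 3 (final a-epenthesis): the form ends in the consonant /w/, so [a] is inserted word-finally. /vorritfiw/ → vorritfiwa.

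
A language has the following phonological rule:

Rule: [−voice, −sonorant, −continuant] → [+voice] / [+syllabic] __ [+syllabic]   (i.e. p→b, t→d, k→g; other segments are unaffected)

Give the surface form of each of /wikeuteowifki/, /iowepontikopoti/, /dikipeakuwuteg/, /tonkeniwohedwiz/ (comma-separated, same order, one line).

wigeudeowifki, iowebontigobodi, digibeaguwudeg, tonkeniwohedwiz

/wikeuteowifki/: /k/ is a voiceless stop between vowels /i/ and /e/, so it voices to [g]. /t/ is a voiceless stop between vowels /u/ and /e/, so it voices to [d]. → [wigeudeowifki].
/iowepontikopoti/: /p/ is a voiceless stop between vowels /e/ and /o/, so it voices to [b]. /k/ is a voiceless stop between vowels /i/ and /o/, so it voices to [g]. /p/ is a voiceless stop between vowels /o/ and /o/, so it voices to [b]. /t/ is a voiceless stop between vowels /o/ and /i/, so it voices to [d]. → [iowebontigobodi].
/dikipeakuwuteg/: /k/ is a voiceless stop between vowels /i/ and /i/, so it voices to [g]. /p/ is a voiceless stop between vowels /i/ and /e/, so it voices to [b]. /k/ is a voiceless stop between vowels /a/ and /u/, so it voices to [g]. /t/ is a voiceless stop between vowels /u/ and /e/, so it voices to [d]. → [digibeaguwudeg].
/tonkeniwohedwiz/: the rule's environment is not met; surfaces unchanged as [tonkeniwohedwiz].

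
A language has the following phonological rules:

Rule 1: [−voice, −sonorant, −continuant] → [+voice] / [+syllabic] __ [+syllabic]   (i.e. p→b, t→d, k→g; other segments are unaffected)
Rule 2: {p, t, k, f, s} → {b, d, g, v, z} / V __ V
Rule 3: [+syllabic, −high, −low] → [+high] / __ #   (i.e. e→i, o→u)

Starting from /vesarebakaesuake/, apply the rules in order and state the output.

vezarebagaezuagi

Rule 1 (intervocalic voicing): /k/ is a voiceless stop between vowels /a/ and /a/, so it voices to [g]. /k/ is a voiceless stop between vowels /a/ and /e/, so it voices to [g]. /vesarebakaesuake/ → vesarebagaesuage.
Rule 2 (intervocalic voicing): /s/ is a voiceless obstruent between vowels /e/ and /a/, so it voices to [z]. /s/ is a voiceless obstruent between vowels /e/ and /u/, so it voices to [z]. /vesarebagaesuage/ → vezarebagaezuage.
Rule 3 (final vowel raising): /e/ is a mid vowel in word-final position, so it raises to [i]. /vezarebagaezuage/ → vezarebagaezuagi.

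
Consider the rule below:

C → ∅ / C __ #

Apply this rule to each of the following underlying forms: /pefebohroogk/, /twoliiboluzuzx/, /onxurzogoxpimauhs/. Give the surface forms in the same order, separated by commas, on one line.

pefebohroog, twoliiboluzuz, onxurzogoxpimauh

/pefebohroogk/: /k/ is the second consonant of a word-final cluster /gk/, so it deletes. → [pefebohroog].
/twoliiboluzuzx/: /x/ is the second consonant of a word-final cluster /zx/, so it deletes. → [twoliiboluzuz].
/onxurzogoxpimauhs/: /s/ is the second consonant of a word-final cluster /hs/, so it deletes. → [onxurzogoxpimauh].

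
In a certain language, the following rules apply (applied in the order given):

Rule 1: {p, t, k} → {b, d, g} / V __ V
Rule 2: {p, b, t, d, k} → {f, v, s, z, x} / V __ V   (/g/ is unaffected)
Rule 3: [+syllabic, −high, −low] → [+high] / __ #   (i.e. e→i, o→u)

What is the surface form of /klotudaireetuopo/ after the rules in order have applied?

klozuzaireezuovu

Rule 1 (intervocalic voicing): /t/ is a voiceless stop between vowels /o/ and /u/, so it voices to [d]. /t/ is a voiceless stop between vowels /e/ and /u/, so it voices to [d]. /p/ is a voiceless stop between vowels /o/ and /o/, so it voices to [b]. /klotudaireetuopo/ → klodudaireeduobo.
Rule 2 (intervocalic spirantization): /d/ is a stop between vowels /o/ and /u/, so it spirantizes to the fricative [z]. /d/ is a stop between vowels /u/ and /a/, so it spirantizes to the fricative [z]. /d/ is a stop between vowels /e/ and /u/, so it spirantizes to the fricative [z]. /b/ is a stop between vowels /o/ and /o/, so it spirantizes to the fricative [v]. /klodudaireeduobo/ → klozuzaireezuovo.
Rule 3 (final vowel raising): /o/ is a mid vowel in word-final position, so it raises to [u]. /klozuzaireezuovo/ → klozuzaireezuovu.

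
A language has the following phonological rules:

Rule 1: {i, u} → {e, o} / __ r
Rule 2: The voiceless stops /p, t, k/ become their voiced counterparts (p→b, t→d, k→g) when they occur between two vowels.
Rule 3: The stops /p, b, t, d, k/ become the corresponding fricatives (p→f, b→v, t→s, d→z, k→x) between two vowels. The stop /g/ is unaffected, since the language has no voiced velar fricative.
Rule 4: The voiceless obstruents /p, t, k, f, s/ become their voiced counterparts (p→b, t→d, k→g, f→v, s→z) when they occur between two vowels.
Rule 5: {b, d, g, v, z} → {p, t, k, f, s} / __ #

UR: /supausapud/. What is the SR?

suvauzavut

Rule 1 (pre-rhotic lowering): no segment meets the environment; /supausapud/ is unchanged.
Rule 2 (intervocalic voicing): /p/ is a voiceless stop between vowels /u/ and /a/, so it voices to [b]. /p/ is a voiceless stop between vowels /a/ and /u/, so it voices to [b]. /supausapud/ → subausabud.
Rule 3 (intervocalic spirantization): /b/ is a stop between vowels /u/ and /a/, so it spirantizes to the fricative [v]. /b/ is a stop between vowels /a/ and /u/, so it spirantizes to the fricative [v]. /subausabud/ → suvausavud.
Rule 4 (intervocalic voicing): /s/ is a voiceless obstruent between vowels /u/ and /a/, so it voices to [z]. /suvausavud/ → suvauzavud.
Rule 5 (final devoicing): /d/ is a voiced obstruent in word-final position, so it devoices to [t]. /suvauzavud/ → suvauzavut.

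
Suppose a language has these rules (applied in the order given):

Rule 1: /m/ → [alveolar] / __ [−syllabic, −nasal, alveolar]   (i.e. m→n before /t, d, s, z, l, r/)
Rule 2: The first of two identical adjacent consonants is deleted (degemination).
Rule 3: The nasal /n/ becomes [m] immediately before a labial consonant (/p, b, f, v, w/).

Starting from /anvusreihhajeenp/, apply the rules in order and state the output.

amvusreihajeemp

Rule 1 (nasal place assimilation): no segment meets the environment; /anvusreihhajeenp/ is unchanged.
Rule 2 (degemination): /hh/ is a geminate; the first /h/ deletes. /anvusreihhajeenp/ → anvusreihajeenp.
Rule 3 (nasal place assimilation): /n/ precedes the labial consonant /v/, so it assimilates in place to [m]. /n/ precedes the labial consonant /p/, so it assimilates in place to [m]. /anvusreihajeenp/ → amvusreihajeemp.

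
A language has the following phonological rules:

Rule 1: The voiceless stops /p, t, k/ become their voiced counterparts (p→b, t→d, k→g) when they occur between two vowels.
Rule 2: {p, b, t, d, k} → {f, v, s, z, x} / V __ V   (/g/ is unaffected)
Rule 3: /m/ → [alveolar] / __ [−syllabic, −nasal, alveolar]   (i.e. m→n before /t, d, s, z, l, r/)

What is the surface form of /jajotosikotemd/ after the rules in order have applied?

jajozosigozend

Rule 1 (intervocalic voicing): /t/ is a voiceless stop between vowels /o/ and /o/, so it voices to [d]. /k/ is a voiceless stop between vowels /i/ and /o/, so it voices to [g]. /t/ is a voiceless stop between vowels /o/ and /e/, so it voices to [d]. /jajotosikotemd/ → jajodosigodemd.
Rule 2 (intervocalic spirantization): /d/ is a stop between vowels /o/ and /o/, so it spirantizes to the fricative [z]. /d/ is a stop between vowels /o/ and /e/, so it spirantizes to the fricative [z]. /jajodosigodemd/ → jajozosigozemd.
Rule 3 (nasal place assimilation): /m/ precedes the alveolar consonant /d/, so it assimilates in place to [n]. /jajozosigozemd/ → jajozosigozend.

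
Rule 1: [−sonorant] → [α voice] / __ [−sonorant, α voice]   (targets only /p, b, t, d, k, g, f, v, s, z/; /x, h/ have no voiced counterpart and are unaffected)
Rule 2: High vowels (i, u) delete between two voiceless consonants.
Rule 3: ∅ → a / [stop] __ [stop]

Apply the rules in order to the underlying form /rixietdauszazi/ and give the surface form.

rixiedadauzzazi

Rule 1 (regressive voicing assimilation): /t/ precedes the voiced obstruent /d/, so it voices to [d] by assimilation. /s/ precedes the voiced obstruent /z/, so it voices to [z] by assimilation. /rixietdauszazi/ → rixieddauzzazi.
Rule 2 (high vowel syncope): no segment meets the environment; /rixieddauzzazi/ is unchanged.
Rule 3 (stop-cluster a-epenthesis): /d/ and /d/ form a stop–stop cluster, so [a] is inserted between them. /rixieddauzzazi/ → rixiedadauzzazi.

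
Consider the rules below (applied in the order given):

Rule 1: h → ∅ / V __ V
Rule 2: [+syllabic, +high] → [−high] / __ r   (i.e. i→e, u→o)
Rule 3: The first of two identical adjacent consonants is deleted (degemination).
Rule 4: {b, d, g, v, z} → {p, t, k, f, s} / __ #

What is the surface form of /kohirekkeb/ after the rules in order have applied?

koerekep

Rule 1 (intervocalic h-deletion): /h/ occurs between vowels /o/ and /i/, so it deletes. /kohirekkeb/ → koirekkeb.
Rule 2 (pre-rhotic lowering): /i/ is a high vowel immediately before /r/, so it lowers to [e]. /koirekkeb/ → koerekkeb.
Rule 3 (degemination): /kk/ is a geminate; the first /k/ deletes. /koerekkeb/ → koerekeb.
Rule 4 (final devoicing): /b/ is a voiced obstruent in word-final position, so it devoices to [p]. /koerekeb/ → koerekep.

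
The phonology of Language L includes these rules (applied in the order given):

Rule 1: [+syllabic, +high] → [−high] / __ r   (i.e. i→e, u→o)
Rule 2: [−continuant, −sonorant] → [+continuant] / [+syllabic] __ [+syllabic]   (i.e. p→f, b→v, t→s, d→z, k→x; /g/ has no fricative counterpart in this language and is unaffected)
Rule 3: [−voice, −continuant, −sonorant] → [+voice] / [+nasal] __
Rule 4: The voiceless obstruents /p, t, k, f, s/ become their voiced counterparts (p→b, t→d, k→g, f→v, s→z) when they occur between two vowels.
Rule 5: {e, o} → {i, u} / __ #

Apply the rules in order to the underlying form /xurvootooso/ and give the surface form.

xorvoozoozu

Rule 1 (pre-rhotic lowering): /u/ is a high vowel immediately before /r/, so it lowers to [o]. /xurvootooso/ → xorvootooso.
Rule 2 (intervocalic spirantization): /t/ is a stop between vowels /o/ and /o/, so it spirantizes to the fricative [s]. /xorvootooso/ → xorvoosooso.
Rule 3 (post-nasal voicing): no segment meets the environment; /xorvoosooso/ is unchanged.
Rule 4 (intervocalic voicing): /s/ is a voiceless obstruent between vowels /o/ and /o/, so it voices to [z]. /s/ is a voiceless obstruent between vowels /o/ and /o/, so it voices to [z]. /xorvoosooso/ → xorvoozoozo.
Rule 5 (final vowel raising): /o/ is a mid vowel in word-final position, so it raises to [u]. /xorvoozoozo/ → xorvoozoozu.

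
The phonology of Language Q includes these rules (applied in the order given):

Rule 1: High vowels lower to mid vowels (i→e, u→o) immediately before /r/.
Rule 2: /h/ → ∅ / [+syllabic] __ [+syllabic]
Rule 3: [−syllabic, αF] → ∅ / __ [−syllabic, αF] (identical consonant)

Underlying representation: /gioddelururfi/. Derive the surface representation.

giodelororfi

Rule 1 (pre-rhotic lowering): /u/ is a high vowel immediately before /r/, so it lowers to [o]. /u/ is a high vowel immediately before /r/, so it lowers to [o]. /gioddelururfi/ → gioddelororfi.
Rule 2 (intervocalic h-deletion): no segment meets the environment; /gioddelororfi/ is unchanged.
Rule 3 (degemination): /dd/ is a geminate; the first /d/ deletes. /gioddelororfi/ → giodelororfi.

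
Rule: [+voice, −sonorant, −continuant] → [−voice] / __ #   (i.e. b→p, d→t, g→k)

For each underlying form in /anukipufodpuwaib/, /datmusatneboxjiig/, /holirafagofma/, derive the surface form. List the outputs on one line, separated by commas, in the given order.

/anukipufodpuwaib/: /b/ is a voiced stop in word-final position, so it devoices to [p]. → [anukipufodpuwaip].
/datmusatneboxjiig/: /g/ is a voiced stop in word-final position, so it devoices to [k]. → [datmusatneboxjiik].
/holirafagofma/: the rule's environment is not met; surfaces unchanged as [holirafagofma].

anukipufodpuwaip, datmusatneboxjiik, holirafagofma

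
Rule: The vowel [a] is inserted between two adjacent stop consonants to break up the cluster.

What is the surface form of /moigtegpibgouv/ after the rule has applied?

moigategapibagouv

/g/ and /t/ form a stop–stop cluster, so [a] is inserted between them.
/g/ and /p/ form a stop–stop cluster, so [a] is inserted between them.
/b/ and /g/ form a stop–stop cluster, so [a] is inserted between them.
Surface form: [moigategapibagouv].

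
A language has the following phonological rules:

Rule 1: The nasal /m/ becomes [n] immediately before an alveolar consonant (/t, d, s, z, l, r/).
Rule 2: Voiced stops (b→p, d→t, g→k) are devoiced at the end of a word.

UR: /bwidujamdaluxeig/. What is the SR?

Rule 1 (nasal place assimilation): /m/ precedes the alveolar consonant /d/, so it assimilates in place to [n]. /bwidujamdaluxeig/ → bwidujandaluxeig.
Rule 2 (final devoicing): /g/ is a voiced stop in word-final position, so it devoices to [k]. /bwidujandaluxeig/ → bwidujandaluxeik.

bwidujandaluxeik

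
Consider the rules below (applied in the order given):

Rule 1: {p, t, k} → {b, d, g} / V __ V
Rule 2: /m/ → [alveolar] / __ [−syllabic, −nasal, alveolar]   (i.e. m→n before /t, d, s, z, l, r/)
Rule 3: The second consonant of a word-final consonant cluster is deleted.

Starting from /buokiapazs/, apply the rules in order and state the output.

buogiabaz

Rule 1 (intervocalic voicing): /k/ is a voiceless stop between vowels /o/ and /i/, so it voices to [g]. /p/ is a voiceless stop between vowels /a/ and /a/, so it voices to [b]. /buokiapazs/ → buogiabazs.
Rule 2 (nasal place assimilation): no segment meets the environment; /buogiabazs/ is unchanged.
Rule 3 (final cluster simplification): /s/ is the second consonant of a word-final cluster /zs/, so it deletes. /buogiabazs/ → buogiabaz.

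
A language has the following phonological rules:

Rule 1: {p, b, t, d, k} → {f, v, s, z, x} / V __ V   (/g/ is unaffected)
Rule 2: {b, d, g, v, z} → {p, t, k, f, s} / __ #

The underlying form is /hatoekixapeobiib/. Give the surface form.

Rule 1 (intervocalic spirantization): /t/ is a stop between vowels /a/ and /o/, so it spirantizes to the fricative [s]. /k/ is a stop between vowels /e/ and /i/, so it spirantizes to the fricative [x]. /p/ is a stop between vowels /a/ and /e/, so it spirantizes to the fricative [f]. /b/ is a stop between vowels /o/ and /i/, so it spirantizes to the fricative [v]. /hatoekixapeobiib/ → hasoexixafeoviib.
Rule 2 (final devoicing): /b/ is a voiced obstruent in word-final position, so it devoices to [p]. /hasoexixafeoviib/ → hasoexixafeoviip.

hasoexixafeoviip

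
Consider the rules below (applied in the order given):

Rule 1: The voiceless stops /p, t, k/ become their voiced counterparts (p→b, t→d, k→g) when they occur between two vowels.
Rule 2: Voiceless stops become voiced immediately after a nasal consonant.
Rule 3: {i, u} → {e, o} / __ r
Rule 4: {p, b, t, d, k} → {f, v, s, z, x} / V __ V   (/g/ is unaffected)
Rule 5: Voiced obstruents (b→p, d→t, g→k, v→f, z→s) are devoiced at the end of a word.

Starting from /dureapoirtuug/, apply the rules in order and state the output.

doreavoertuuk

Rule 1 (intervocalic voicing): /p/ is a voiceless stop between vowels /a/ and /o/, so it voices to [b]. /dureapoirtuug/ → dureaboirtuug.
Rule 2 (post-nasal voicing): no segment meets the environment; /dureaboirtuug/ is unchanged.
Rule 3 (pre-rhotic lowering): /u/ is a high vowel immediately before /r/, so it lowers to [o]. /i/ is a high vowel immediately before /r/, so it lowers to [e]. /dureaboirtuug/ → doreaboertuug.
Rule 4 (intervocalic spirantization): /b/ is a stop between vowels /a/ and /o/, so it spirantizes to the fricative [v]. /doreaboertuug/ → doreavoertuug.
Rule 5 (final devoicing): /g/ is a voiced obstruent in word-final position, so it devoices to [k]. /doreavoertuug/ → doreavoertuuk.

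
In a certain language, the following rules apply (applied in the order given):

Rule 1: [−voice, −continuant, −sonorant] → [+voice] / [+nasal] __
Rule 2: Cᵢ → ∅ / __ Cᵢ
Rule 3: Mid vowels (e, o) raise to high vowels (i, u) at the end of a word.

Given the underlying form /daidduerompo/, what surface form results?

Rule 1 (post-nasal voicing): /p/ is a voiceless stop immediately after the nasal /m/, so it voices to [b]. /daidduerompo/ → daidduerombo.
Rule 2 (degemination): /dd/ is a geminate; the first /d/ deletes. /daidduerombo/ → daiduerombo.
Rule 3 (final vowel raising): /o/ is a mid vowel in word-final position, so it raises to [u]. /daiduerombo/ → daiduerombu.

daiduerombu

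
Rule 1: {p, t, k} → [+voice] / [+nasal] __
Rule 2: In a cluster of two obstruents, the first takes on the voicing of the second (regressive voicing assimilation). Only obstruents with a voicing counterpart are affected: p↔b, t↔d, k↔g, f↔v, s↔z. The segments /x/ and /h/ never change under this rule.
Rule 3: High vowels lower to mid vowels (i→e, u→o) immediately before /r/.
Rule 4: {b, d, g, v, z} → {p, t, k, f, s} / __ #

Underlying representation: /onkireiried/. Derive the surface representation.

ongereeriet

Rule 1 (post-nasal voicing): /k/ is a voiceless stop immediately after the nasal /n/, so it voices to [g]. /onkireiried/ → ongireiried.
Rule 2 (regressive voicing assimilation): no segment meets the environment; /ongireiried/ is unchanged.
Rule 3 (pre-rhotic lowering): /i/ is a high vowel immediately before /r/, so it lowers to [e]. /i/ is a high vowel immediately before /r/, so it lowers to [e]. /ongireiried/ → ongereeried.
Rule 4 (final devoicing): /d/ is a voiced obstruent in word-final position, so it devoices to [t]. /ongereeried/ → ongereeriet.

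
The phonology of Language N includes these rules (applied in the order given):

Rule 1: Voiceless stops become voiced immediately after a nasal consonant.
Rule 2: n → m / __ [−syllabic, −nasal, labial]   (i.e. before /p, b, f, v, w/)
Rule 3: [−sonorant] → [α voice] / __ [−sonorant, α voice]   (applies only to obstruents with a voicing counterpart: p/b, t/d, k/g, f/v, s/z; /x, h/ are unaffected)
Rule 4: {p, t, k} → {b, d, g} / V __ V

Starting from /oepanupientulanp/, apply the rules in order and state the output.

Rule 1 (post-nasal voicing): /t/ is a voiceless stop immediately after the nasal /n/, so it voices to [d]. /p/ is a voiceless stop immediately after the nasal /n/, so it voices to [b]. /oepanupientulanp/ → oepanupiendulanb.
Rule 2 (nasal place assimilation): /n/ precedes the labial consonant /b/, so it assimilates in place to [m]. /oepanupiendulanb/ → oepanupiendulamb.
Rule 3 (regressive voicing assimilation): no segment meets the environment; /oepanupiendulamb/ is unchanged.
Rule 4 (intervocalic voicing): /p/ is a voiceless stop between vowels /e/ and /a/, so it voices to [b]. /p/ is a voiceless stop between vowels /u/ and /i/, so it voices to [b]. /oepanupiendulamb/ → oebanubiendulamb.

oebanubiendulamb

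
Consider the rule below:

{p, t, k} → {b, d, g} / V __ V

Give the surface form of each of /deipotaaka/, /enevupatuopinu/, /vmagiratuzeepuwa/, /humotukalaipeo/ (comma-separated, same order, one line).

deibodaaga, enevubaduobinu, vmagiraduzeebuwa, humodugalaibeo

/deipotaaka/: /p/ is a voiceless stop between vowels /i/ and /o/, so it voices to [b]. /t/ is a voiceless stop between vowels /o/ and /a/, so it voices to [d]. /k/ is a voiceless stop between vowels /a/ and /a/, so it voices to [g]. → [deibodaaga].
/enevupatuopinu/: /p/ is a voiceless stop between vowels /u/ and /a/, so it voices to [b]. /t/ is a voiceless stop between vowels /a/ and /u/, so it voices to [d]. /p/ is a voiceless stop between vowels /o/ and /i/, so it voices to [b]. → [enevubaduobinu].
/vmagiratuzeepuwa/: /t/ is a voiceless stop between vowels /a/ and /u/, so it voices to [d]. /p/ is a voiceless stop between vowels /e/ and /u/, so it voices to [b]. → [vmagiraduzeebuwa].
/humotukalaipeo/: /t/ is a voiceless stop between vowels /o/ and /u/, so it voices to [d]. /k/ is a voiceless stop between vowels /u/ and /a/, so it voices to [g]. /p/ is a voiceless stop between vowels /i/ and /e/, so it voices to [b]. → [humodugalaibeo].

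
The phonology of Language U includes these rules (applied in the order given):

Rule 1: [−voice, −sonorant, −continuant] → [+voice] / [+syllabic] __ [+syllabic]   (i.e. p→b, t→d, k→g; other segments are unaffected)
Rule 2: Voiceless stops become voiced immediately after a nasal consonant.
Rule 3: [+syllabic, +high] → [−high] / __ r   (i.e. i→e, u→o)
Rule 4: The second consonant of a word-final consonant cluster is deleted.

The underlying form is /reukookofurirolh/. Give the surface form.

reugoogoforerol

Rule 1 (intervocalic voicing): /k/ is a voiceless stop between vowels /u/ and /o/, so it voices to [g]. /k/ is a voiceless stop between vowels /o/ and /o/, so it voices to [g]. /reukookofurirolh/ → reugoogofurirolh.
Rule 2 (post-nasal voicing): no segment meets the environment; /reugoogofurirolh/ is unchanged.
Rule 3 (pre-rhotic lowering): /u/ is a high vowel immediately before /r/, so it lowers to [o]. /i/ is a high vowel immediately before /r/, so it lowers to [e]. /reugoogofurirolh/ → reugoogoforerolh.
Rule 4 (final cluster simplification): /h/ is the second consonant of a word-final cluster /lh/, so it deletes. /reugoogoforerolh/ → reugoogoforerol.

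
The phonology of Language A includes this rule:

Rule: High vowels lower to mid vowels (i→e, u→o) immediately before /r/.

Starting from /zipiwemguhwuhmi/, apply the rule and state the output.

zipiwemguhwuhmi

No segment of /zipiwemguhwuhmi/ meets the structural description of the rule, so the form surfaces unchanged.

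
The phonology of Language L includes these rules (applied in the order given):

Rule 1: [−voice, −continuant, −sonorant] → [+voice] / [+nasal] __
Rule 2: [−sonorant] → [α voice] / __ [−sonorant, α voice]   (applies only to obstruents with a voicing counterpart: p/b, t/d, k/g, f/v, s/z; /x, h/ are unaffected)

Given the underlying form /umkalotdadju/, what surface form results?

Rule 1 (post-nasal voicing): /k/ is a voiceless stop immediately after the nasal /m/, so it voices to [g]. /umkalotdadju/ → umgalotdadju.
Rule 2 (regressive voicing assimilation): /t/ precedes the voiced obstruent /d/, so it voices to [d] by assimilation. /umgalotdadju/ → umgaloddadju.

umgaloddadju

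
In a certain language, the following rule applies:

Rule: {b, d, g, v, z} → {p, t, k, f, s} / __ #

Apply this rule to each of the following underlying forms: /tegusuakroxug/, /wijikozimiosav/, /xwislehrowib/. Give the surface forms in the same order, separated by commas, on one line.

tegusuakroxuk, wijikozimiosaf, xwislehrowip

/tegusuakroxug/: /g/ is a voiced obstruent in word-final position, so it devoices to [k]. → [tegusuakroxuk].
/wijikozimiosav/: /v/ is a voiced obstruent in word-final position, so it devoices to [f]. → [wijikozimiosaf].
/xwislehrowib/: /b/ is a voiced obstruent in word-final position, so it devoices to [p]. → [xwislehrowip].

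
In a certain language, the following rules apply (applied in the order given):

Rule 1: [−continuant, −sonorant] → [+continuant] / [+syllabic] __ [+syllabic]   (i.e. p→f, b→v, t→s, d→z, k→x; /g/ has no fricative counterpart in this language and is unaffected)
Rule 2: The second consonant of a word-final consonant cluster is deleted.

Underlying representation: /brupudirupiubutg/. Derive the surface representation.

Rule 1 (intervocalic spirantization): /p/ is a stop between vowels /u/ and /u/, so it spirantizes to the fricative [f]. /d/ is a stop between vowels /u/ and /i/, so it spirantizes to the fricative [z]. /p/ is a stop between vowels /u/ and /i/, so it spirantizes to the fricative [f]. /b/ is a stop between vowels /u/ and /u/, so it spirantizes to the fricative [v]. /brupudirupiubutg/ → brufuzirufiuvutg.
Rule 2 (final cluster simplification): /g/ is the second consonant of a word-final cluster /tg/, so it deletes. /brufuzirufiuvutg/ → brufuzirufiuvut.

brufuzirufiuvut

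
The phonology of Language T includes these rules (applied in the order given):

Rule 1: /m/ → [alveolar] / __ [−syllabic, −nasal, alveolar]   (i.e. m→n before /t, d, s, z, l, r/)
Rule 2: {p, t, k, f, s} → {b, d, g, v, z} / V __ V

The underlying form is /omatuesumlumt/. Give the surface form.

omaduezunlunt

Rule 1 (nasal place assimilation): /m/ precedes the alveolar consonant /l/, so it assimilates in place to [n]. /m/ precedes the alveolar consonant /t/, so it assimilates in place to [n]. /omatuesumlumt/ → omatuesunlunt.
Rule 2 (intervocalic voicing): /t/ is a voiceless obstruent between vowels /a/ and /u/, so it voices to [d]. /s/ is a voiceless obstruent between vowels /e/ and /u/, so it voices to [z]. /omatuesunlunt/ → omaduezunlunt.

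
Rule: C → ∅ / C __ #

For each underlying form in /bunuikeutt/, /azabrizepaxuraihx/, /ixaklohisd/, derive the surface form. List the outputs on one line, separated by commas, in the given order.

bunuikeut, azabrizepaxuraih, ixaklohis

/bunuikeutt/: /t/ is the second consonant of a word-final cluster /tt/, so it deletes. → [bunuikeut].
/azabrizepaxuraihx/: /x/ is the second consonant of a word-final cluster /hx/, so it deletes. → [azabrizepaxuraih].
/ixaklohisd/: /d/ is the second consonant of a word-final cluster /sd/, so it deletes. → [ixaklohis].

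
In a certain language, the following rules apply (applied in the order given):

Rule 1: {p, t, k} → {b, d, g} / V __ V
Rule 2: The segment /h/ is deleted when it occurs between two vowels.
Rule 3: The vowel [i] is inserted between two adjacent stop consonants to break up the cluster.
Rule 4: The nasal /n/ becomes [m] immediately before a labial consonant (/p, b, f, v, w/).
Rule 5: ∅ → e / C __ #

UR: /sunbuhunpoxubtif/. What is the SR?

Rule 1 (intervocalic voicing): no segment meets the environment; /sunbuhunpoxubtif/ is unchanged.
Rule 2 (intervocalic h-deletion): /h/ occurs between vowels /u/ and /u/, so it deletes. /sunbuhunpoxubtif/ → sunbuunpoxubtif.
Rule 3 (stop-cluster i-epenthesis): /b/ and /t/ form a stop–stop cluster, so [i] is inserted between them. /sunbuunpoxubtif/ → sunbuunpoxubitif.
Rule 4 (nasal place assimilation): /n/ precedes the labial consonant /b/, so it assimilates in place to [m]. /n/ precedes the labial consonant /p/, so it assimilates in place to [m]. /sunbuunpoxubitif/ → sumbuumpoxubitif.
Rule 5 (final e-epenthesis): the form ends in the consonant /f/, so [e] is inserted word-finally. /sumbuumpoxubitif/ → sumbuumpoxubitife.

sumbuumpoxubitife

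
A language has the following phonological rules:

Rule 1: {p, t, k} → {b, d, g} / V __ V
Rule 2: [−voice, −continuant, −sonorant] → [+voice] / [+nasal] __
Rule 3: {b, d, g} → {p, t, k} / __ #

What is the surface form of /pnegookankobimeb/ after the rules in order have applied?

Rule 1 (intervocalic voicing): /k/ is a voiceless stop between vowels /o/ and /a/, so it voices to [g]. /pnegookankobimeb/ → pnegoogankobimeb.
Rule 2 (post-nasal voicing): /k/ is a voiceless stop immediately after the nasal /n/, so it voices to [g]. /pnegoogankobimeb/ → pnegoogangobimeb.
Rule 3 (final devoicing): /b/ is a voiced stop in word-final position, so it devoices to [p]. /pnegoogangobimeb/ → pnegoogangobimep.

pnegoogangobimep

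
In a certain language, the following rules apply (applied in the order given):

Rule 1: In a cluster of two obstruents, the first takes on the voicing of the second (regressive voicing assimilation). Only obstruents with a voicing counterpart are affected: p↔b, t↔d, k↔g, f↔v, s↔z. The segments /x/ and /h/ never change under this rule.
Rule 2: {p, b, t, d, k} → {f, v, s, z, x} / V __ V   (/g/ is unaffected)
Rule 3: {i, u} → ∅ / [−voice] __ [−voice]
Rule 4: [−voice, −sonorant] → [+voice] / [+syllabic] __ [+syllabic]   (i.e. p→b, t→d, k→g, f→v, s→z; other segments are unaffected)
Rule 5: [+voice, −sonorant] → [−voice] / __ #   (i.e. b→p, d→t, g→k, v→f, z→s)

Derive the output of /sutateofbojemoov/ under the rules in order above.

ssazeovbojemoof

Rule 1 (regressive voicing assimilation): /f/ precedes the voiced obstruent /b/, so it voices to [v] by assimilation. /sutateofbojemoov/ → sutateovbojemoov.
Rule 2 (intervocalic spirantization): /t/ is a stop between vowels /u/ and /a/, so it spirantizes to the fricative [s]. /t/ is a stop between vowels /a/ and /e/, so it spirantizes to the fricative [s]. /sutateovbojemoov/ → susaseovbojemoov.
Rule 3 (high vowel syncope): /u/ is a high vowel flanked by voiceless consonants /s/ and /s/, so it deletes. /susaseovbojemoov/ → ssaseovbojemoov.
Rule 4 (intervocalic voicing): /s/ is a voiceless obstruent between vowels /a/ and /e/, so it voices to [z]. /ssaseovbojemoov/ → ssazeovbojemoov.
Rule 5 (final devoicing): /v/ is a voiced obstruent in word-final position, so it devoices to [f]. /ssazeovbojemoov/ → ssazeovbojemoof.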